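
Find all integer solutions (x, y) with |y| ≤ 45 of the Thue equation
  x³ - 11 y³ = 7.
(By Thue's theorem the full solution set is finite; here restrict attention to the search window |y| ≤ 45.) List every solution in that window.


The equation is x³ - 11y³ = 7. For fixed y, x³ = 11·y³ + 7, so a solution requires the RHS to be a perfect cube.
Strategy: iterate y from -45 to 45, compute RHS = 11·y³ + 7, and check whether it is a (positive or negative) perfect cube.
Check small values of y:
  y = 0: RHS = 7 is not a perfect cube.
  y = 1: RHS = 18 is not a perfect cube.
  y = -1: RHS = -4 is not a perfect cube.
  y = 2: RHS = 95 is not a perfect cube.
  y = -2: RHS = -81 is not a perfect cube.
  y = 3: RHS = 304 is not a perfect cube.
  y = -3: RHS = -290 is not a perfect cube.
Continuing the search up to |y| = 45 finds no solutions either.
No (x, y) in the scanned range satisfies the equation.

No integer solutions with |y| ≤ 45.


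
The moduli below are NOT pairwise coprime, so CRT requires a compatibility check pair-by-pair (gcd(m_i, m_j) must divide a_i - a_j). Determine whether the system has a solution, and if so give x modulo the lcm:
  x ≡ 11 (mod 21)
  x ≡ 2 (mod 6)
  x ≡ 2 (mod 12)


Moduli 21, 6, 12 are not pairwise coprime, so CRT works modulo lcm(m_i) when all pairwise compatibility conditions hold.
Pairwise compatibility: gcd(m_i, m_j) must divide a_i - a_j for every pair.
Merge one congruence at a time:
  Start: x ≡ 11 (mod 21).
  Combine with x ≡ 2 (mod 6): gcd(21, 6) = 3; 2 - 11 = -9, which IS divisible by 3, so compatible.
    Write x = 11 + 21·t and substitute into x ≡ 2 (mod 6): 21·t ≡ 2 − 11 = -9 (mod 6).
    Divide the congruence (and modulus) by g = 3: 7·t ≡ -3 (mod 2).
    Reduce coefficients mod 2: 1·t ≡ 1 (mod 2).
    So t ≡ 1 (mod 2).
    Then x = 11 + 21·1 = 32, valid modulo lcm(21, 6) = 42: x ≡ 32 (mod 42).
  Combine with x ≡ 2 (mod 12): gcd(42, 12) = 6; 2 - 32 = -30, which IS divisible by 6, so compatible.
    Write x = 32 + 42·t and substitute into x ≡ 2 (mod 12): 42·t ≡ 2 − 32 = -30 (mod 12).
    Divide the congruence (and modulus) by g = 6: 7·t ≡ -5 (mod 2).
    Reduce coefficients mod 2: 1·t ≡ 1 (mod 2).
    So t ≡ 1 (mod 2).
    Then x = 32 + 42·1 = 74, valid modulo lcm(42, 12) = 84: x ≡ 74 (mod 84).
Verify: 74 mod 21 = 11, 74 mod 6 = 2, 74 mod 12 = 2.

x ≡ 74 (mod 84).


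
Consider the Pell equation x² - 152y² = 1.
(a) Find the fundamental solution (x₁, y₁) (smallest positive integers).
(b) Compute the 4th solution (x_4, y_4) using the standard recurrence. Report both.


Step 1: Find the fundamental solution (x₁, y₁) of x² - 152y² = 1.
  Expand √152 as a continued fraction. a₀ = ⌊√152⌋ = 12; iterate m_{k+1} = d_k·a_k − m_k, d_{k+1} = (152 − m_{k+1}²)/d_k, a_{k+1} = ⌊(a₀ + m_{k+1})/d_{k+1}⌋ (starting m₀ = 0, d₀ = 1), with convergents p_k = a_k·p_{k-1} + p_{k-2}, q_k = a_k·q_{k-1} + q_{k-2} (p₋₁ = 1, q₋₁ = 0):
  k = 0: a₀ = 12; p₀/q₀ = 12/1; p₀² − 152·q₀² = 144 − 152 = -8.
  k = 1: m = 12, d = 8, a = ⌊(12 + 12)/8⌋ = 3; p/q = (3·12 + 1)/(3·1 + 0) = 37/3; p² − 152·q² = 1369 − 1368 = 1.
  The first convergent with p² − 152·q² = 1 gives the fundamental solution (x₁, y₁) = (37, 3).
Step 2: Apply the recurrence (x_{n+1}, y_{n+1}) = (x₁x_n + 152y₁y_n, x₁y_n + y₁x_n) repeatedly.
  From (x_1, y_1) = (37, 3): x_2 = 37·37 + 152·3·3 = 2737; y_2 = 37·3 + 3·37 = 222.
  From (x_2, y_2) = (2737, 222): x_3 = 37·2737 + 152·3·222 = 202501; y_3 = 37·222 + 3·2737 = 16425.
  From (x_3, y_3) = (202501, 16425): x_4 = 37·202501 + 152·3·16425 = 14982337; y_4 = 37·16425 + 3·202501 = 1215228.
Step 3: Verify x_4² - 152·y_4² = 224470421981569 - 224470421981568 = 1 (should be 1). ✓

(x_1, y_1) = (37, 3); (x_4, y_4) = (14982337, 1215228).


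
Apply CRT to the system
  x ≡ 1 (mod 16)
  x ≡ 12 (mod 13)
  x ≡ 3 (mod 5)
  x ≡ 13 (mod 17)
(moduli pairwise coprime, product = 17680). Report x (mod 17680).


Product of moduli M = 16 · 13 · 5 · 17 = 17680.
Merge one congruence at a time:
  Start: x ≡ 1 (mod 16).
  Combine with x ≡ 12 (mod 13); new modulus lcm = 208.
    Write x = 1 + 16·t and substitute into x ≡ 12 (mod 13): 16·t ≡ 12 − 1 = 11 (mod 13).
    Reduce coefficients mod 13: 3·t ≡ 11 (mod 13).
    The inverse of 3 mod 13 is 9 (since 3·9 = 27 = 2·13 + 1), so t ≡ 9·11 = 99 ≡ 8 (mod 13).
    Then x = 1 + 16·8 = 129, valid modulo lcm(16, 13) = 208: x ≡ 129 (mod 208).
  Combine with x ≡ 3 (mod 5); new modulus lcm = 1040.
    Write x = 129 + 208·t and substitute into x ≡ 3 (mod 5): 208·t ≡ 3 − 129 = -126 (mod 5).
    Reduce coefficients mod 5: 3·t ≡ 4 (mod 5).
    The inverse of 3 mod 5 is 2 (since 3·2 = 6 = 1·5 + 1), so t ≡ 2·4 = 8 ≡ 3 (mod 5).
    Then x = 129 + 208·3 = 753, valid modulo lcm(208, 5) = 1040: x ≡ 753 (mod 1040).
  Combine with x ≡ 13 (mod 17); new modulus lcm = 17680.
    Write x = 753 + 1040·t and substitute into x ≡ 13 (mod 17): 1040·t ≡ 13 − 753 = -740 (mod 17).
    Reduce coefficients mod 17: 3·t ≡ 8 (mod 17).
    The inverse of 3 mod 17 is 6 (since 3·6 = 18 = 1·17 + 1), so t ≡ 6·8 = 48 ≡ 14 (mod 17).
    Then x = 753 + 1040·14 = 15313, valid modulo lcm(1040, 17) = 17680: x ≡ 15313 (mod 17680).
Verify against each original: 15313 mod 16 = 1, 15313 mod 13 = 12, 15313 mod 5 = 3, 15313 mod 17 = 13.

x ≡ 15313 (mod 17680).


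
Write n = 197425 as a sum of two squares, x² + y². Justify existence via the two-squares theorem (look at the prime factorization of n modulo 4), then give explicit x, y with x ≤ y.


Step 1: Factor n = 197425 = 5^2 · 53 · 149.
Step 2: Check the mod-4 condition on each prime factor: 5 ≡ 1 (mod 4), exponent 2; 53 ≡ 1 (mod 4), exponent 1; 149 ≡ 1 (mod 4), exponent 1.
All primes ≡ 3 (mod 4) appear to even exponent (or don't appear), so by the two-squares theorem n IS expressible as a sum of two squares.
Step 3: Build a representation. Group n = k² · m with k = 5 and m = 53 · 149 = 7897 (a product of primes ≡ 1 (mod 4)); a representation of m scales to one of n via (k·x)² + (k·y)² = k²(x² + y²). Each prime p ≡ 1 (mod 4) is itself a sum of two squares; find a² by testing p − a² for a perfect square:
  53: 53 − 1² = 52, 53 − 2² = 49 = 7² ⇒ 53 = 2² + 7².
  149: 149 − 1² = 148, 149 − 2² = 145, 149 − 3² = 140, 149 − 4² = 133, 149 − 5² = 124, 149 − 6² = 113, 149 − 7² = 100 = 10² ⇒ 149 = 7² + 10².
  Combine using the Brahmagupta–Fibonacci identity (a² + b²)(c² + d²) = (ac − bd)² + (ad + bc)² = (ac + bd)² + (ad − bc)²:
  53 · 149 = 7897: from (2² + 7²)(7² + 10²), take (2·7 − 7·10, 2·10 + 7·7) = (14 − 70, 20 + 49) = (-56, 69); dropping signs (only squares matter) gives (56, 69); check 56² + 69² = 3136 + 4761 = 7897 ✓.
  Scale by k = 5: (5·56, 5·69) = (280, 345).
Step 4: Order so x ≤ y and verify: 280² + 345² = 78400 + 119025 = 197425 = n. ✓

n = 197425 = 280² + 345² (one valid representation with x ≤ y).


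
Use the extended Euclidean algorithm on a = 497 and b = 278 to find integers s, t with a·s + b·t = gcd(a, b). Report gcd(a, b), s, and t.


Euclidean algorithm on (497, 278) — divide until remainder is 0:
  497 = 1 · 278 + 219
  278 = 1 · 219 + 59
  219 = 3 · 59 + 42
  59 = 1 · 42 + 17
  42 = 2 · 17 + 8
  17 = 2 · 8 + 1
  8 = 8 · 1 + 0
gcd(497, 278) = 1.
Track Bezout coefficients alongside the remainders: start with r₀ = 497 = a·1 + b·0 (s = 1, t = 0) and r₁ = 278 = a·0 + b·1 (s = 0, t = 1); each new remainder r_{k+1} = r_{k-1} − q_k·r_k inherits s_{k+1} = s_{k-1} − q_k·s_k, t_{k+1} = t_{k-1} − q_k·t_k, so r_k = a·s_k + b·t_k at every step:
  q = 1: r = 219, s = 1 − 1·0 = 1, t = 0 − 1·1 = -1  (check: 497·1 + 278·(-1) = 219)
  q = 1: r = 59, s = 0 − 1·1 = -1, t = 1 − 1·(-1) = 2  (check: 497·(-1) + 278·2 = 59)
  q = 3: r = 42, s = 1 − 3·(-1) = 4, t = -1 − 3·2 = -7  (check: 497·4 + 278·(-7) = 42)
  q = 1: r = 17, s = -1 − 1·4 = -5, t = 2 − 1·(-7) = 9  (check: 497·(-5) + 278·9 = 17)
  q = 2: r = 8, s = 4 − 2·(-5) = 14, t = -7 − 2·9 = -25  (check: 497·14 + 278·(-25) = 8)
  q = 2: r = 1, s = -5 − 2·14 = -33, t = 9 − 2·(-25) = 59  (check: 497·(-33) + 278·59 = 1)
The row with r = 1 (the gcd) gives the Bezout coefficients s = -33, t = 59.
Result: 497 · (-33) + 278 · (59) = 1.

gcd(497, 278) = 1; s = -33, t = 59 (check: 497·(-33) + 278·59 = 1).


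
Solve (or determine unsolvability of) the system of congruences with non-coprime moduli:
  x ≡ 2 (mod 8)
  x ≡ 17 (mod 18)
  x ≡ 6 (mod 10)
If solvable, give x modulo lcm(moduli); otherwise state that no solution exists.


Moduli 8, 18, 10 are not pairwise coprime, so CRT works modulo lcm(m_i) when all pairwise compatibility conditions hold.
Pairwise compatibility: gcd(m_i, m_j) must divide a_i - a_j for every pair.
Merge one congruence at a time:
  Start: x ≡ 2 (mod 8).
  Combine with x ≡ 17 (mod 18): gcd(8, 18) = 2, and 17 - 2 = 15 is NOT divisible by 2.
    ⇒ system is inconsistent (no integer solution).

No solution (the system is inconsistent).


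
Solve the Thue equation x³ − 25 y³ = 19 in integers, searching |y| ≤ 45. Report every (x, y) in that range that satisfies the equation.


The equation is x³ - 25y³ = 19. For fixed y, x³ = 25·y³ + 19, so a solution requires the RHS to be a perfect cube.
Strategy: iterate y from -45 to 45, compute RHS = 25·y³ + 19, and check whether it is a (positive or negative) perfect cube.
Check small values of y:
  y = 0: RHS = 19 is not a perfect cube.
  y = 1: RHS = 44 is not a perfect cube.
  y = -1: RHS = -6 is not a perfect cube.
  y = 2: RHS = 219 is not a perfect cube.
  y = -2: RHS = -181 is not a perfect cube.
  y = 3: RHS = 694 is not a perfect cube.
  y = -3: RHS = -656 is not a perfect cube.
Continuing the search up to |y| = 45 finds no solutions either.
No (x, y) in the scanned range satisfies the equation.

No integer solutions with |y| ≤ 45.


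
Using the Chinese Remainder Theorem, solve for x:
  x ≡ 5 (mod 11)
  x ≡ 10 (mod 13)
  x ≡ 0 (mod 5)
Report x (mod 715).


Moduli 11, 13, 5 are pairwise coprime; by CRT there is a unique solution modulo M = 11 · 13 · 5 = 715.
Solve pairwise, accumulating the modulus:
  Start with x ≡ 5 (mod 11).
  Combine with x ≡ 10 (mod 13): since gcd(11, 13) = 1, we get a unique residue mod 143.
    Write x = 5 + 11·t and substitute into x ≡ 10 (mod 13): 11·t ≡ 10 − 5 = 5 (mod 13).
    The inverse of 11 mod 13 is 6 (since 11·6 = 66 = 5·13 + 1), so t ≡ 6·5 = 30 ≡ 4 (mod 13).
    Then x = 5 + 11·4 = 49, valid modulo lcm(11, 13) = 143: x ≡ 49 (mod 143).
  Combine with x ≡ 0 (mod 5): since gcd(143, 5) = 1, we get a unique residue mod 715.
    Write x = 49 + 143·t and substitute into x ≡ 0 (mod 5): 143·t ≡ 0 − 49 = -49 (mod 5).
    Reduce coefficients mod 5: 3·t ≡ 1 (mod 5).
    The inverse of 3 mod 5 is 2 (since 3·2 = 6 = 1·5 + 1), so t ≡ 2·1 = 2 ≡ 2 (mod 5).
    Then x = 49 + 143·2 = 335, valid modulo lcm(143, 5) = 715: x ≡ 335 (mod 715).
Verify: 335 mod 11 = 5 ✓, 335 mod 13 = 10 ✓, 335 mod 5 = 0 ✓.

x ≡ 335 (mod 715).


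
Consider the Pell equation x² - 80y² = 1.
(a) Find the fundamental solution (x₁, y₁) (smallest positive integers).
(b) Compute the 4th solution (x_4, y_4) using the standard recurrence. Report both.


Step 1: Find the fundamental solution (x₁, y₁) of x² - 80y² = 1.
  Expand √80 as a continued fraction. a₀ = ⌊√80⌋ = 8; iterate m_{k+1} = d_k·a_k − m_k, d_{k+1} = (80 − m_{k+1}²)/d_k, a_{k+1} = ⌊(a₀ + m_{k+1})/d_{k+1}⌋ (starting m₀ = 0, d₀ = 1), with convergents p_k = a_k·p_{k-1} + p_{k-2}, q_k = a_k·q_{k-1} + q_{k-2} (p₋₁ = 1, q₋₁ = 0):
  k = 0: a₀ = 8; p₀/q₀ = 8/1; p₀² − 80·q₀² = 64 − 80 = -16.
  k = 1: m = 8, d = 16, a = ⌊(8 + 8)/16⌋ = 1; p/q = (1·8 + 1)/(1·1 + 0) = 9/1; p² − 80·q² = 81 − 80 = 1.
  The first convergent with p² − 80·q² = 1 gives the fundamental solution (x₁, y₁) = (9, 1).
Step 2: Apply the recurrence (x_{n+1}, y_{n+1}) = (x₁x_n + 80y₁y_n, x₁y_n + y₁x_n) repeatedly.
  From (x_1, y_1) = (9, 1): x_2 = 9·9 + 80·1·1 = 161; y_2 = 9·1 + 1·9 = 18.
  From (x_2, y_2) = (161, 18): x_3 = 9·161 + 80·1·18 = 2889; y_3 = 9·18 + 1·161 = 323.
  From (x_3, y_3) = (2889, 323): x_4 = 9·2889 + 80·1·323 = 51841; y_4 = 9·323 + 1·2889 = 5796.
Step 3: Verify x_4² - 80·y_4² = 2687489281 - 2687489280 = 1 (should be 1). ✓

(x_1, y_1) = (9, 1); (x_4, y_4) = (51841, 5796).


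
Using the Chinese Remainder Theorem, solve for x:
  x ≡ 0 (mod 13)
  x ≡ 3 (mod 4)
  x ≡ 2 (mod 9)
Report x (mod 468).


Moduli 13, 4, 9 are pairwise coprime; by CRT there is a unique solution modulo M = 13 · 4 · 9 = 468.
Solve pairwise, accumulating the modulus:
  Start with x ≡ 0 (mod 13).
  Combine with x ≡ 3 (mod 4): since gcd(13, 4) = 1, we get a unique residue mod 52.
    Write x = 0 + 13·t and substitute into x ≡ 3 (mod 4): 13·t ≡ 3 − 0 = 3 (mod 4).
    Reduce coefficients mod 4: 1·t ≡ 3 (mod 4).
    So t ≡ 3 (mod 4).
    Then x = 0 + 13·3 = 39, valid modulo lcm(13, 4) = 52: x ≡ 39 (mod 52).
  Combine with x ≡ 2 (mod 9): since gcd(52, 9) = 1, we get a unique residue mod 468.
    Write x = 39 + 52·t and substitute into x ≡ 2 (mod 9): 52·t ≡ 2 − 39 = -37 (mod 9).
    Reduce coefficients mod 9: 7·t ≡ 8 (mod 9).
    The inverse of 7 mod 9 is 4 (since 7·4 = 28 = 3·9 + 1), so t ≡ 4·8 = 32 ≡ 5 (mod 9).
    Then x = 39 + 52·5 = 299, valid modulo lcm(52, 9) = 468: x ≡ 299 (mod 468).
Verify: 299 mod 13 = 0 ✓, 299 mod 4 = 3 ✓, 299 mod 9 = 2 ✓.

x ≡ 299 (mod 468).


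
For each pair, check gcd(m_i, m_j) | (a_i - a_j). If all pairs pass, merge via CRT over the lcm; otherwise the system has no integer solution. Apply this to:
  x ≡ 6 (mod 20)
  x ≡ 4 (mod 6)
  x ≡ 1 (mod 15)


Moduli 20, 6, 15 are not pairwise coprime, so CRT works modulo lcm(m_i) when all pairwise compatibility conditions hold.
Pairwise compatibility: gcd(m_i, m_j) must divide a_i - a_j for every pair.
Merge one congruence at a time:
  Start: x ≡ 6 (mod 20).
  Combine with x ≡ 4 (mod 6): gcd(20, 6) = 2; 4 - 6 = -2, which IS divisible by 2, so compatible.
    Write x = 6 + 20·t and substitute into x ≡ 4 (mod 6): 20·t ≡ 4 − 6 = -2 (mod 6).
    Divide the congruence (and modulus) by g = 2: 10·t ≡ -1 (mod 3).
    Reduce coefficients mod 3: 1·t ≡ 2 (mod 3).
    So t ≡ 2 (mod 3).
    Then x = 6 + 20·2 = 46, valid modulo lcm(20, 6) = 60: x ≡ 46 (mod 60).
  Combine with x ≡ 1 (mod 15): gcd(60, 15) = 15; 1 - 46 = -45, which IS divisible by 15, so compatible.
    Write x = 46 + 60·t and substitute into x ≡ 1 (mod 15): 60·t ≡ 1 − 46 = -45 (mod 15).
    Divide the congruence (and modulus) by g = 15: 4·t ≡ -3 (mod 1).
    Modulo 1 every t works; take t = 0.
    Then x = 46 + 60·0 = 46, valid modulo lcm(60, 15) = 60: x ≡ 46 (mod 60).
Verify: 46 mod 20 = 6, 46 mod 6 = 4, 46 mod 15 = 1.

x ≡ 46 (mod 60).


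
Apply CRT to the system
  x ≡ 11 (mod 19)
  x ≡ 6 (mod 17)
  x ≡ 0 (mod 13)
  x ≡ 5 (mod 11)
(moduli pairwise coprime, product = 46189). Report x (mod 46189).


Product of moduli M = 19 · 17 · 13 · 11 = 46189.
Merge one congruence at a time:
  Start: x ≡ 11 (mod 19).
  Combine with x ≡ 6 (mod 17); new modulus lcm = 323.
    Write x = 11 + 19·t and substitute into x ≡ 6 (mod 17): 19·t ≡ 6 − 11 = -5 (mod 17).
    Reduce coefficients mod 17: 2·t ≡ 12 (mod 17).
    The inverse of 2 mod 17 is 9 (since 2·9 = 18 = 1·17 + 1), so t ≡ 9·12 = 108 ≡ 6 (mod 17).
    Then x = 11 + 19·6 = 125, valid modulo lcm(19, 17) = 323: x ≡ 125 (mod 323).
  Combine with x ≡ 0 (mod 13); new modulus lcm = 4199.
    Write x = 125 + 323·t and substitute into x ≡ 0 (mod 13): 323·t ≡ 0 − 125 = -125 (mod 13).
    Reduce coefficients mod 13: 11·t ≡ 5 (mod 13).
    The inverse of 11 mod 13 is 6 (since 11·6 = 66 = 5·13 + 1), so t ≡ 6·5 = 30 ≡ 4 (mod 13).
    Then x = 125 + 323·4 = 1417, valid modulo lcm(323, 13) = 4199: x ≡ 1417 (mod 4199).
  Combine with x ≡ 5 (mod 11); new modulus lcm = 46189.
    Write x = 1417 + 4199·t and substitute into x ≡ 5 (mod 11): 4199·t ≡ 5 − 1417 = -1412 (mod 11).
    Reduce coefficients mod 11: 8·t ≡ 7 (mod 11).
    The inverse of 8 mod 11 is 7 (since 8·7 = 56 = 5·11 + 1), so t ≡ 7·7 = 49 ≡ 5 (mod 11).
    Then x = 1417 + 4199·5 = 22412, valid modulo lcm(4199, 11) = 46189: x ≡ 22412 (mod 46189).
Verify against each original: 22412 mod 19 = 11, 22412 mod 17 = 6, 22412 mod 13 = 0, 22412 mod 11 = 5.

x ≡ 22412 (mod 46189).


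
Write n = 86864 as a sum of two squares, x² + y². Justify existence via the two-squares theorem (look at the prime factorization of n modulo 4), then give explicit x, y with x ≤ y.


Step 1: Factor n = 86864 = 2^4 · 61 · 89.
Step 2: Check the mod-4 condition on each prime factor: 2 = 2 (special); 61 ≡ 1 (mod 4), exponent 1; 89 ≡ 1 (mod 4), exponent 1.
All primes ≡ 3 (mod 4) appear to even exponent (or don't appear), so by the two-squares theorem n IS expressible as a sum of two squares.
Step 3: Build a representation. Group n = k² · m with k = 4 and m = 61 · 89 = 5429 (a product of primes ≡ 1 (mod 4)); a representation of m scales to one of n via (k·x)² + (k·y)² = k²(x² + y²). Each prime p ≡ 1 (mod 4) is itself a sum of two squares; find a² by testing p − a² for a perfect square:
  61: 61 − 1² = 60, 61 − 2² = 57, 61 − 3² = 52, 61 − 4² = 45, 61 − 5² = 36 = 6² ⇒ 61 = 5² + 6².
  89: 89 − 1² = 88, 89 − 2² = 85, 89 − 3² = 80, 89 − 4² = 73, 89 − 5² = 64 = 8² ⇒ 89 = 5² + 8².
  Combine using the Brahmagupta–Fibonacci identity (a² + b²)(c² + d²) = (ac − bd)² + (ad + bc)² = (ac + bd)² + (ad − bc)²:
  61 · 89 = 5429: from (5² + 6²)(5² + 8²), take (5·5 − 6·8, 5·8 + 6·5) = (25 − 48, 40 + 30) = (-23, 70); dropping signs (only squares matter) gives (23, 70); check 23² + 70² = 529 + 4900 = 5429 ✓.
  Scale by k = 4: (4·23, 4·70) = (92, 280).
Step 4: Order so x ≤ y and verify: 92² + 280² = 8464 + 78400 = 86864 = n. ✓

n = 86864 = 92² + 280² (one valid representation with x ≤ y).


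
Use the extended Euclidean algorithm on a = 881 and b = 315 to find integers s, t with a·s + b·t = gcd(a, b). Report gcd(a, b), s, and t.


Euclidean algorithm on (881, 315) — divide until remainder is 0:
  881 = 2 · 315 + 251
  315 = 1 · 251 + 64
  251 = 3 · 64 + 59
  64 = 1 · 59 + 5
  59 = 11 · 5 + 4
  5 = 1 · 4 + 1
  4 = 4 · 1 + 0
gcd(881, 315) = 1.
Track Bezout coefficients alongside the remainders: start with r₀ = 881 = a·1 + b·0 (s = 1, t = 0) and r₁ = 315 = a·0 + b·1 (s = 0, t = 1); each new remainder r_{k+1} = r_{k-1} − q_k·r_k inherits s_{k+1} = s_{k-1} − q_k·s_k, t_{k+1} = t_{k-1} − q_k·t_k, so r_k = a·s_k + b·t_k at every step:
  q = 2: r = 251, s = 1 − 2·0 = 1, t = 0 − 2·1 = -2  (check: 881·1 + 315·(-2) = 251)
  q = 1: r = 64, s = 0 − 1·1 = -1, t = 1 − 1·(-2) = 3  (check: 881·(-1) + 315·3 = 64)
  q = 3: r = 59, s = 1 − 3·(-1) = 4, t = -2 − 3·3 = -11  (check: 881·4 + 315·(-11) = 59)
  q = 1: r = 5, s = -1 − 1·4 = -5, t = 3 − 1·(-11) = 14  (check: 881·(-5) + 315·14 = 5)
  q = 11: r = 4, s = 4 − 11·(-5) = 59, t = -11 − 11·14 = -165  (check: 881·59 + 315·(-165) = 4)
  q = 1: r = 1, s = -5 − 1·59 = -64, t = 14 − 1·(-165) = 179  (check: 881·(-64) + 315·179 = 1)
The row with r = 1 (the gcd) gives the Bezout coefficients s = -64, t = 179.
Result: 881 · (-64) + 315 · (179) = 1.

gcd(881, 315) = 1; s = -64, t = 179 (check: 881·(-64) + 315·179 = 1).


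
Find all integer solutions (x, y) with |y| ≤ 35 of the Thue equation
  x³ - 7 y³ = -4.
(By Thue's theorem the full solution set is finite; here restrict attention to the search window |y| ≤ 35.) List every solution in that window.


The equation is x³ - 7y³ = -4. For fixed y, x³ = 7·y³ − 4, so a solution requires the RHS to be a perfect cube.
Strategy: iterate y from -35 to 35, compute RHS = 7·y³ − 4, and check whether it is a (positive or negative) perfect cube.
Check small values of y:
  y = 0: RHS = -4 is not a perfect cube.
  y = 1: RHS = 3 is not a perfect cube.
  y = -1: RHS = -11 is not a perfect cube.
  y = 2: RHS = 52 is not a perfect cube.
  y = -2: RHS = -60 is not a perfect cube.
  y = 3: RHS = 185 is not a perfect cube.
  y = -3: RHS = -193 is not a perfect cube.
Continuing the search up to |y| = 35 finds no solutions either.
No (x, y) in the scanned range satisfies the equation.

No integer solutions with |y| ≤ 35.


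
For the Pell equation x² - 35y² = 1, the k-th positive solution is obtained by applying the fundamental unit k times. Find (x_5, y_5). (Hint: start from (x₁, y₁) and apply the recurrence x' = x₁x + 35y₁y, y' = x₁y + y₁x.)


Step 1: Find the fundamental solution (x₁, y₁) of x² - 35y² = 1.
  Expand √35 as a continued fraction. a₀ = ⌊√35⌋ = 5; iterate m_{k+1} = d_k·a_k − m_k, d_{k+1} = (35 − m_{k+1}²)/d_k, a_{k+1} = ⌊(a₀ + m_{k+1})/d_{k+1}⌋ (starting m₀ = 0, d₀ = 1), with convergents p_k = a_k·p_{k-1} + p_{k-2}, q_k = a_k·q_{k-1} + q_{k-2} (p₋₁ = 1, q₋₁ = 0):
  k = 0: a₀ = 5; p₀/q₀ = 5/1; p₀² − 35·q₀² = 25 − 35 = -10.
  k = 1: m = 5, d = 10, a = ⌊(5 + 5)/10⌋ = 1; p/q = (1·5 + 1)/(1·1 + 0) = 6/1; p² − 35·q² = 36 − 35 = 1.
  The first convergent with p² − 35·q² = 1 gives the fundamental solution (x₁, y₁) = (6, 1).
Step 2: Apply the recurrence (x_{n+1}, y_{n+1}) = (x₁x_n + 35y₁y_n, x₁y_n + y₁x_n) repeatedly.
  From (x_1, y_1) = (6, 1): x_2 = 6·6 + 35·1·1 = 71; y_2 = 6·1 + 1·6 = 12.
  From (x_2, y_2) = (71, 12): x_3 = 6·71 + 35·1·12 = 846; y_3 = 6·12 + 1·71 = 143.
  From (x_3, y_3) = (846, 143): x_4 = 6·846 + 35·1·143 = 10081; y_4 = 6·143 + 1·846 = 1704.
  From (x_4, y_4) = (10081, 1704): x_5 = 6·10081 + 35·1·1704 = 120126; y_5 = 6·1704 + 1·10081 = 20305.
Step 3: Verify x_5² - 35·y_5² = 14430255876 - 14430255875 = 1 (should be 1). ✓

(x_1, y_1) = (6, 1); (x_5, y_5) = (120126, 20305).


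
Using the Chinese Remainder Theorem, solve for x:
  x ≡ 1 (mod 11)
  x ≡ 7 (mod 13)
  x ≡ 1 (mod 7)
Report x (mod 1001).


Moduli 11, 13, 7 are pairwise coprime; by CRT there is a unique solution modulo M = 11 · 13 · 7 = 1001.
Solve pairwise, accumulating the modulus:
  Start with x ≡ 1 (mod 11).
  Combine with x ≡ 7 (mod 13): since gcd(11, 13) = 1, we get a unique residue mod 143.
    Write x = 1 + 11·t and substitute into x ≡ 7 (mod 13): 11·t ≡ 7 − 1 = 6 (mod 13).
    The inverse of 11 mod 13 is 6 (since 11·6 = 66 = 5·13 + 1), so t ≡ 6·6 = 36 ≡ 10 (mod 13).
    Then x = 1 + 11·10 = 111, valid modulo lcm(11, 13) = 143: x ≡ 111 (mod 143).
  Combine with x ≡ 1 (mod 7): since gcd(143, 7) = 1, we get a unique residue mod 1001.
    Write x = 111 + 143·t and substitute into x ≡ 1 (mod 7): 143·t ≡ 1 − 111 = -110 (mod 7).
    Reduce coefficients mod 7: 3·t ≡ 2 (mod 7).
    The inverse of 3 mod 7 is 5 (since 3·5 = 15 = 2·7 + 1), so t ≡ 5·2 = 10 ≡ 3 (mod 7).
    Then x = 111 + 143·3 = 540, valid modulo lcm(143, 7) = 1001: x ≡ 540 (mod 1001).
Verify: 540 mod 11 = 1 ✓, 540 mod 13 = 7 ✓, 540 mod 7 = 1 ✓.

x ≡ 540 (mod 1001).


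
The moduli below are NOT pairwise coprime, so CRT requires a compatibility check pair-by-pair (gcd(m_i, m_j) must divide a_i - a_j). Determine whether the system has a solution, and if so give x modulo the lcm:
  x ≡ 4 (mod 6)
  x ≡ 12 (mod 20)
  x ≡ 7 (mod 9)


Moduli 6, 20, 9 are not pairwise coprime, so CRT works modulo lcm(m_i) when all pairwise compatibility conditions hold.
Pairwise compatibility: gcd(m_i, m_j) must divide a_i - a_j for every pair.
Merge one congruence at a time:
  Start: x ≡ 4 (mod 6).
  Combine with x ≡ 12 (mod 20): gcd(6, 20) = 2; 12 - 4 = 8, which IS divisible by 2, so compatible.
    Write x = 4 + 6·t and substitute into x ≡ 12 (mod 20): 6·t ≡ 12 − 4 = 8 (mod 20).
    Divide the congruence (and modulus) by g = 2: 3·t ≡ 4 (mod 10).
    The inverse of 3 mod 10 is 7 (since 3·7 = 21 = 2·10 + 1), so t ≡ 7·4 = 28 ≡ 8 (mod 10).
    Then x = 4 + 6·8 = 52, valid modulo lcm(6, 20) = 60: x ≡ 52 (mod 60).
  Combine with x ≡ 7 (mod 9): gcd(60, 9) = 3; 7 - 52 = -45, which IS divisible by 3, so compatible.
    Write x = 52 + 60·t and substitute into x ≡ 7 (mod 9): 60·t ≡ 7 − 52 = -45 (mod 9).
    Divide the congruence (and modulus) by g = 3: 20·t ≡ -15 (mod 3).
    Reduce coefficients mod 3: 2·t ≡ 0 (mod 3).
    The inverse of 2 mod 3 is 2 (since 2·2 = 4 = 1·3 + 1), so t ≡ 2·0 = 0 ≡ 0 (mod 3).
    Then x = 52 + 60·0 = 52, valid modulo lcm(60, 9) = 180: x ≡ 52 (mod 180).
Verify: 52 mod 6 = 4, 52 mod 20 = 12, 52 mod 9 = 7.

x ≡ 52 (mod 180).


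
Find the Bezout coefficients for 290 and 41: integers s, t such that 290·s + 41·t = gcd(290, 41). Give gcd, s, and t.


Euclidean algorithm on (290, 41) — divide until remainder is 0:
  290 = 7 · 41 + 3
  41 = 13 · 3 + 2
  3 = 1 · 2 + 1
  2 = 2 · 1 + 0
gcd(290, 41) = 1.
Track Bezout coefficients alongside the remainders: start with r₀ = 290 = a·1 + b·0 (s = 1, t = 0) and r₁ = 41 = a·0 + b·1 (s = 0, t = 1); each new remainder r_{k+1} = r_{k-1} − q_k·r_k inherits s_{k+1} = s_{k-1} − q_k·s_k, t_{k+1} = t_{k-1} − q_k·t_k, so r_k = a·s_k + b·t_k at every step:
  q = 7: r = 3, s = 1 − 7·0 = 1, t = 0 − 7·1 = -7  (check: 290·1 + 41·(-7) = 3)
  q = 13: r = 2, s = 0 − 13·1 = -13, t = 1 − 13·(-7) = 92  (check: 290·(-13) + 41·92 = 2)
  q = 1: r = 1, s = 1 − 1·(-13) = 14, t = -7 − 1·92 = -99  (check: 290·14 + 41·(-99) = 1)
The row with r = 1 (the gcd) gives the Bezout coefficients s = 14, t = -99.
Result: 290 · (14) + 41 · (-99) = 1.

gcd(290, 41) = 1; s = 14, t = -99 (check: 290·14 + 41·(-99) = 1).


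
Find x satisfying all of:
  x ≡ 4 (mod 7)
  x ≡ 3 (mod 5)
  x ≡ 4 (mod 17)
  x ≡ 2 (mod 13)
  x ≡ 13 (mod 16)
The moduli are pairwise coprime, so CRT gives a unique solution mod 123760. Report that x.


Product of moduli M = 7 · 5 · 17 · 13 · 16 = 123760.
Merge one congruence at a time:
  Start: x ≡ 4 (mod 7).
  Combine with x ≡ 3 (mod 5); new modulus lcm = 35.
    Write x = 4 + 7·t and substitute into x ≡ 3 (mod 5): 7·t ≡ 3 − 4 = -1 (mod 5).
    Reduce coefficients mod 5: 2·t ≡ 4 (mod 5).
    The inverse of 2 mod 5 is 3 (since 2·3 = 6 = 1·5 + 1), so t ≡ 3·4 = 12 ≡ 2 (mod 5).
    Then x = 4 + 7·2 = 18, valid modulo lcm(7, 5) = 35: x ≡ 18 (mod 35).
  Combine with x ≡ 4 (mod 17); new modulus lcm = 595.
    Write x = 18 + 35·t and substitute into x ≡ 4 (mod 17): 35·t ≡ 4 − 18 = -14 (mod 17).
    Reduce coefficients mod 17: 1·t ≡ 3 (mod 17).
    So t ≡ 3 (mod 17).
    Then x = 18 + 35·3 = 123, valid modulo lcm(35, 17) = 595: x ≡ 123 (mod 595).
  Combine with x ≡ 2 (mod 13); new modulus lcm = 7735.
    Write x = 123 + 595·t and substitute into x ≡ 2 (mod 13): 595·t ≡ 2 − 123 = -121 (mod 13).
    Reduce coefficients mod 13: 10·t ≡ 9 (mod 13).
    The inverse of 10 mod 13 is 4 (since 10·4 = 40 = 3·13 + 1), so t ≡ 4·9 = 36 ≡ 10 (mod 13).
    Then x = 123 + 595·10 = 6073, valid modulo lcm(595, 13) = 7735: x ≡ 6073 (mod 7735).
  Combine with x ≡ 13 (mod 16); new modulus lcm = 123760.
    Write x = 6073 + 7735·t and substitute into x ≡ 13 (mod 16): 7735·t ≡ 13 − 6073 = -6060 (mod 16).
    Reduce coefficients mod 16: 7·t ≡ 4 (mod 16).
    The inverse of 7 mod 16 is 7 (since 7·7 = 49 = 3·16 + 1), so t ≡ 7·4 = 28 ≡ 12 (mod 16).
    Then x = 6073 + 7735·12 = 98893, valid modulo lcm(7735, 16) = 123760: x ≡ 98893 (mod 123760).
Verify against each original: 98893 mod 7 = 4, 98893 mod 5 = 3, 98893 mod 17 = 4, 98893 mod 13 = 2, 98893 mod 16 = 13.

x ≡ 98893 (mod 123760).


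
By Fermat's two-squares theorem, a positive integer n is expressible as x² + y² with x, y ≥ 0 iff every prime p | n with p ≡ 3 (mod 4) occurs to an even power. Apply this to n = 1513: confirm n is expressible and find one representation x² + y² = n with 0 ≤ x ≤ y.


Step 1: Factor n = 1513 = 17 · 89.
Step 2: Check the mod-4 condition on each prime factor: 17 ≡ 1 (mod 4), exponent 1; 89 ≡ 1 (mod 4), exponent 1.
All primes ≡ 3 (mod 4) appear to even exponent (or don't appear), so by the two-squares theorem n IS expressible as a sum of two squares.
Step 3: Build a representation. Here n = 17 · 89 is a product of primes ≡ 1 (mod 4). Each prime p ≡ 1 (mod 4) is itself a sum of two squares; find a² by testing p − a² for a perfect square:
  17: 17 − 1² = 16 = 4² ⇒ 17 = 1² + 4².
  89: 89 − 1² = 88, 89 − 2² = 85, 89 − 3² = 80, 89 − 4² = 73, 89 − 5² = 64 = 8² ⇒ 89 = 5² + 8².
  Combine using the Brahmagupta–Fibonacci identity (a² + b²)(c² + d²) = (ac − bd)² + (ad + bc)² = (ac + bd)² + (ad − bc)²:
  17 · 89 = 1513: from (1² + 4²)(5² + 8²), take (1·5 − 4·8, 1·8 + 4·5) = (5 − 32, 8 + 20) = (-27, 28); dropping signs (only squares matter) gives (27, 28); check 27² + 28² = 729 + 784 = 1513 ✓.
Step 4: Order so x ≤ y and verify: 27² + 28² = 729 + 784 = 1513 = n. ✓

n = 1513 = 27² + 28² (one valid representation with x ≤ y).


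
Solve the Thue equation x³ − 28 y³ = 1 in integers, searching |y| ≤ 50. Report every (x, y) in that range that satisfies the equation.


The equation is x³ - 28y³ = 1. For fixed y, x³ = 28·y³ + 1, so a solution requires the RHS to be a perfect cube.
Strategy: iterate y from -50 to 50, compute RHS = 28·y³ + 1, and check whether it is a (positive or negative) perfect cube.
Check small values of y:
  y = 0: RHS = 1 = (1)³ ⇒ x = 1 works.
  y = 1: RHS = 29 is not a perfect cube.
  y = -1: RHS = -27 = (-3)³ ⇒ x = -3 works.
  y = 2: RHS = 225 is not a perfect cube.
  y = -2: RHS = -223 is not a perfect cube.
  y = 3: RHS = 757 is not a perfect cube.
  y = -3: RHS = -755 is not a perfect cube.
Continuing the search up to |y| = 50 finds no further solutions beyond those listed.
Collected solutions: (1, 0), (-3, -1).

Solutions (with |y| ≤ 50): (1, 0), (-3, -1).


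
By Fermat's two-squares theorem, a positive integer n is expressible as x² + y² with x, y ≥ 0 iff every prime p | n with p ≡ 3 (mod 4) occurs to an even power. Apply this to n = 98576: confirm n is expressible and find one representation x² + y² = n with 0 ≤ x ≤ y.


Step 1: Factor n = 98576 = 2^4 · 61 · 101.
Step 2: Check the mod-4 condition on each prime factor: 2 = 2 (special); 61 ≡ 1 (mod 4), exponent 1; 101 ≡ 1 (mod 4), exponent 1.
All primes ≡ 3 (mod 4) appear to even exponent (or don't appear), so by the two-squares theorem n IS expressible as a sum of two squares.
Step 3: Build a representation. Group n = k² · m with k = 4 and m = 61 · 101 = 6161 (a product of primes ≡ 1 (mod 4)); a representation of m scales to one of n via (k·x)² + (k·y)² = k²(x² + y²). Each prime p ≡ 1 (mod 4) is itself a sum of two squares; find a² by testing p − a² for a perfect square:
  61: 61 − 1² = 60, 61 − 2² = 57, 61 − 3² = 52, 61 − 4² = 45, 61 − 5² = 36 = 6² ⇒ 61 = 5² + 6².
  101: 101 − 1² = 100 = 10² ⇒ 101 = 1² + 10².
  Combine using the Brahmagupta–Fibonacci identity (a² + b²)(c² + d²) = (ac − bd)² + (ad + bc)² = (ac + bd)² + (ad − bc)²:
  61 · 101 = 6161: from (5² + 6²)(1² + 10²), take (5·1 − 6·10, 5·10 + 6·1) = (5 − 60, 50 + 6) = (-55, 56); dropping signs (only squares matter) gives (55, 56); check 55² + 56² = 3025 + 3136 = 6161 ✓.
  Scale by k = 4: (4·55, 4·56) = (220, 224).
Step 4: Order so x ≤ y and verify: 220² + 224² = 48400 + 50176 = 98576 = n. ✓

n = 98576 = 220² + 224² (one valid representation with x ≤ y).


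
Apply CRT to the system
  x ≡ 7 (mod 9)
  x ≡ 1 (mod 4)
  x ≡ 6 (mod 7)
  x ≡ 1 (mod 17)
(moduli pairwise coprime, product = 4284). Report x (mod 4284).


Product of moduli M = 9 · 4 · 7 · 17 = 4284.
Merge one congruence at a time:
  Start: x ≡ 7 (mod 9).
  Combine with x ≡ 1 (mod 4); new modulus lcm = 36.
    Write x = 7 + 9·t and substitute into x ≡ 1 (mod 4): 9·t ≡ 1 − 7 = -6 (mod 4).
    Reduce coefficients mod 4: 1·t ≡ 2 (mod 4).
    So t ≡ 2 (mod 4).
    Then x = 7 + 9·2 = 25, valid modulo lcm(9, 4) = 36: x ≡ 25 (mod 36).
  Combine with x ≡ 6 (mod 7); new modulus lcm = 252.
    Write x = 25 + 36·t and substitute into x ≡ 6 (mod 7): 36·t ≡ 6 − 25 = -19 (mod 7).
    Reduce coefficients mod 7: 1·t ≡ 2 (mod 7).
    So t ≡ 2 (mod 7).
    Then x = 25 + 36·2 = 97, valid modulo lcm(36, 7) = 252: x ≡ 97 (mod 252).
  Combine with x ≡ 1 (mod 17); new modulus lcm = 4284.
    Write x = 97 + 252·t and substitute into x ≡ 1 (mod 17): 252·t ≡ 1 − 97 = -96 (mod 17).
    Reduce coefficients mod 17: 14·t ≡ 6 (mod 17).
    The inverse of 14 mod 17 is 11 (since 14·11 = 154 = 9·17 + 1), so t ≡ 11·6 = 66 ≡ 15 (mod 17).
    Then x = 97 + 252·15 = 3877, valid modulo lcm(252, 17) = 4284: x ≡ 3877 (mod 4284).
Verify against each original: 3877 mod 9 = 7, 3877 mod 4 = 1, 3877 mod 7 = 6, 3877 mod 17 = 1.

x ≡ 3877 (mod 4284).


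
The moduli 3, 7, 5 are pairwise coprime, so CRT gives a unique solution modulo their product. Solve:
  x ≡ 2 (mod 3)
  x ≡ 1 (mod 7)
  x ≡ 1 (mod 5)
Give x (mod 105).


Moduli 3, 7, 5 are pairwise coprime; by CRT there is a unique solution modulo M = 3 · 7 · 5 = 105.
Solve pairwise, accumulating the modulus:
  Start with x ≡ 2 (mod 3).
  Combine with x ≡ 1 (mod 7): since gcd(3, 7) = 1, we get a unique residue mod 21.
    Write x = 2 + 3·t and substitute into x ≡ 1 (mod 7): 3·t ≡ 1 − 2 = -1 (mod 7).
    Reduce coefficients mod 7: 3·t ≡ 6 (mod 7).
    The inverse of 3 mod 7 is 5 (since 3·5 = 15 = 2·7 + 1), so t ≡ 5·6 = 30 ≡ 2 (mod 7).
    Then x = 2 + 3·2 = 8, valid modulo lcm(3, 7) = 21: x ≡ 8 (mod 21).
  Combine with x ≡ 1 (mod 5): since gcd(21, 5) = 1, we get a unique residue mod 105.
    Write x = 8 + 21·t and substitute into x ≡ 1 (mod 5): 21·t ≡ 1 − 8 = -7 (mod 5).
    Reduce coefficients mod 5: 1·t ≡ 3 (mod 5).
    So t ≡ 3 (mod 5).
    Then x = 8 + 21·3 = 71, valid modulo lcm(21, 5) = 105: x ≡ 71 (mod 105).
Verify: 71 mod 3 = 2 ✓, 71 mod 7 = 1 ✓, 71 mod 5 = 1 ✓.

x ≡ 71 (mod 105).


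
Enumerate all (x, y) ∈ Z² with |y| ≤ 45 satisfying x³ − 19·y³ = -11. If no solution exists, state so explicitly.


The equation is x³ - 19y³ = -11. For fixed y, x³ = 19·y³ − 11, so a solution requires the RHS to be a perfect cube.
Strategy: iterate y from -45 to 45, compute RHS = 19·y³ − 11, and check whether it is a (positive or negative) perfect cube.
Check small values of y:
  y = 0: RHS = -11 is not a perfect cube.
  y = 1: RHS = 8 = (2)³ ⇒ x = 2 works.
  y = -1: RHS = -30 is not a perfect cube.
  y = 2: RHS = 141 is not a perfect cube.
  y = -2: RHS = -163 is not a perfect cube.
  y = 3: RHS = 502 is not a perfect cube.
  y = -3: RHS = -524 is not a perfect cube.
Continuing the search up to |y| = 45 finds no further solutions beyond those listed.
Collected solutions: (2, 1).

Solutions (with |y| ≤ 45): (2, 1).


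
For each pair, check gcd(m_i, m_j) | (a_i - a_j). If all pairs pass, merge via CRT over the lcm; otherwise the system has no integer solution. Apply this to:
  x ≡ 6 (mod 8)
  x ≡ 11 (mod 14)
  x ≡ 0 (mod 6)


Moduli 8, 14, 6 are not pairwise coprime, so CRT works modulo lcm(m_i) when all pairwise compatibility conditions hold.
Pairwise compatibility: gcd(m_i, m_j) must divide a_i - a_j for every pair.
Merge one congruence at a time:
  Start: x ≡ 6 (mod 8).
  Combine with x ≡ 11 (mod 14): gcd(8, 14) = 2, and 11 - 6 = 5 is NOT divisible by 2.
    ⇒ system is inconsistent (no integer solution).

No solution (the system is inconsistent).


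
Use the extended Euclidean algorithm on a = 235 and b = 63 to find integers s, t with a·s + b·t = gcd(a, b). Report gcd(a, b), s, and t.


Euclidean algorithm on (235, 63) — divide until remainder is 0:
  235 = 3 · 63 + 46
  63 = 1 · 46 + 17
  46 = 2 · 17 + 12
  17 = 1 · 12 + 5
  12 = 2 · 5 + 2
  5 = 2 · 2 + 1
  2 = 2 · 1 + 0
gcd(235, 63) = 1.
Track Bezout coefficients alongside the remainders: start with r₀ = 235 = a·1 + b·0 (s = 1, t = 0) and r₁ = 63 = a·0 + b·1 (s = 0, t = 1); each new remainder r_{k+1} = r_{k-1} − q_k·r_k inherits s_{k+1} = s_{k-1} − q_k·s_k, t_{k+1} = t_{k-1} − q_k·t_k, so r_k = a·s_k + b·t_k at every step:
  q = 3: r = 46, s = 1 − 3·0 = 1, t = 0 − 3·1 = -3  (check: 235·1 + 63·(-3) = 46)
  q = 1: r = 17, s = 0 − 1·1 = -1, t = 1 − 1·(-3) = 4  (check: 235·(-1) + 63·4 = 17)
  q = 2: r = 12, s = 1 − 2·(-1) = 3, t = -3 − 2·4 = -11  (check: 235·3 + 63·(-11) = 12)
  q = 1: r = 5, s = -1 − 1·3 = -4, t = 4 − 1·(-11) = 15  (check: 235·(-4) + 63·15 = 5)
  q = 2: r = 2, s = 3 − 2·(-4) = 11, t = -11 − 2·15 = -41  (check: 235·11 + 63·(-41) = 2)
  q = 2: r = 1, s = -4 − 2·11 = -26, t = 15 − 2·(-41) = 97  (check: 235·(-26) + 63·97 = 1)
The row with r = 1 (the gcd) gives the Bezout coefficients s = -26, t = 97.
Result: 235 · (-26) + 63 · (97) = 1.

gcd(235, 63) = 1; s = -26, t = 97 (check: 235·(-26) + 63·97 = 1).


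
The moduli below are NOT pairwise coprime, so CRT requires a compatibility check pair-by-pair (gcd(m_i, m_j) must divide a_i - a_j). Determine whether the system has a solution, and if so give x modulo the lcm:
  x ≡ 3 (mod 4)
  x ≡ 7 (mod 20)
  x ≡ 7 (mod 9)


Moduli 4, 20, 9 are not pairwise coprime, so CRT works modulo lcm(m_i) when all pairwise compatibility conditions hold.
Pairwise compatibility: gcd(m_i, m_j) must divide a_i - a_j for every pair.
Merge one congruence at a time:
  Start: x ≡ 3 (mod 4).
  Combine with x ≡ 7 (mod 20): gcd(4, 20) = 4; 7 - 3 = 4, which IS divisible by 4, so compatible.
    Write x = 3 + 4·t and substitute into x ≡ 7 (mod 20): 4·t ≡ 7 − 3 = 4 (mod 20).
    Divide the congruence (and modulus) by g = 4: 1·t ≡ 1 (mod 5).
    So t ≡ 1 (mod 5).
    Then x = 3 + 4·1 = 7, valid modulo lcm(4, 20) = 20: x ≡ 7 (mod 20).
  Combine with x ≡ 7 (mod 9): gcd(20, 9) = 1; 7 - 7 = 0, which IS divisible by 1, so compatible.
    Write x = 7 + 20·t and substitute into x ≡ 7 (mod 9): 20·t ≡ 7 − 7 = 0 (mod 9).
    Reduce coefficients mod 9: 2·t ≡ 0 (mod 9).
    The inverse of 2 mod 9 is 5 (since 2·5 = 10 = 1·9 + 1), so t ≡ 5·0 = 0 ≡ 0 (mod 9).
    Then x = 7 + 20·0 = 7, valid modulo lcm(20, 9) = 180: x ≡ 7 (mod 180).
Verify: 7 mod 4 = 3, 7 mod 20 = 7, 7 mod 9 = 7.

x ≡ 7 (mod 180).


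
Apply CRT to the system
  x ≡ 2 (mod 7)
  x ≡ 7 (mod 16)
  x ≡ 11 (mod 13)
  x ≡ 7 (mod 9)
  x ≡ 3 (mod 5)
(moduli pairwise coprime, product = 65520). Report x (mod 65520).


Product of moduli M = 7 · 16 · 13 · 9 · 5 = 65520.
Merge one congruence at a time:
  Start: x ≡ 2 (mod 7).
  Combine with x ≡ 7 (mod 16); new modulus lcm = 112.
    Write x = 2 + 7·t and substitute into x ≡ 7 (mod 16): 7·t ≡ 7 − 2 = 5 (mod 16).
    The inverse of 7 mod 16 is 7 (since 7·7 = 49 = 3·16 + 1), so t ≡ 7·5 = 35 ≡ 3 (mod 16).
    Then x = 2 + 7·3 = 23, valid modulo lcm(7, 16) = 112: x ≡ 23 (mod 112).
  Combine with x ≡ 11 (mod 13); new modulus lcm = 1456.
    Write x = 23 + 112·t and substitute into x ≡ 11 (mod 13): 112·t ≡ 11 − 23 = -12 (mod 13).
    Reduce coefficients mod 13: 8·t ≡ 1 (mod 13).
    The inverse of 8 mod 13 is 5 (since 8·5 = 40 = 3·13 + 1), so t ≡ 5·1 = 5 ≡ 5 (mod 13).
    Then x = 23 + 112·5 = 583, valid modulo lcm(112, 13) = 1456: x ≡ 583 (mod 1456).
  Combine with x ≡ 7 (mod 9); new modulus lcm = 13104.
    Write x = 583 + 1456·t and substitute into x ≡ 7 (mod 9): 1456·t ≡ 7 − 583 = -576 (mod 9).
    Reduce coefficients mod 9: 7·t ≡ 0 (mod 9).
    The inverse of 7 mod 9 is 4 (since 7·4 = 28 = 3·9 + 1), so t ≡ 4·0 = 0 ≡ 0 (mod 9).
    Then x = 583 + 1456·0 = 583, valid modulo lcm(1456, 9) = 13104: x ≡ 583 (mod 13104).
  Combine with x ≡ 3 (mod 5); new modulus lcm = 65520.
    Write x = 583 + 13104·t and substitute into x ≡ 3 (mod 5): 13104·t ≡ 3 − 583 = -580 (mod 5).
    Reduce coefficients mod 5: 4·t ≡ 0 (mod 5).
    The inverse of 4 mod 5 is 4 (since 4·4 = 16 = 3·5 + 1), so t ≡ 4·0 = 0 ≡ 0 (mod 5).
    Then x = 583 + 13104·0 = 583, valid modulo lcm(13104, 5) = 65520: x ≡ 583 (mod 65520).
Verify against each original: 583 mod 7 = 2, 583 mod 16 = 7, 583 mod 13 = 11, 583 mod 9 = 7, 583 mod 5 = 3.

x ≡ 583 (mod 65520).
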